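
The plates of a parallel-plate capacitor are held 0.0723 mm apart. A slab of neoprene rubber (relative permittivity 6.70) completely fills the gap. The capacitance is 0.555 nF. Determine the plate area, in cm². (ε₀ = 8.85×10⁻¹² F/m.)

A = Cd/(κε₀) = 5.55×10⁻¹⁰ × 7.23×10⁻⁵ / (6.70 × 8.85×10⁻¹²) = 6.77×10⁻⁴ m².

6.77 cm²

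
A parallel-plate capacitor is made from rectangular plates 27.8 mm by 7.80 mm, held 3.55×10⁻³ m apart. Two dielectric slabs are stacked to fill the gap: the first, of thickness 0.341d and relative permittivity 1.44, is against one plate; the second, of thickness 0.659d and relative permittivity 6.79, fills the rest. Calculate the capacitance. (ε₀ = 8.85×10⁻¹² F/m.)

1.62 pF

A = 27.8 × 7.80 mm² = 2.17×10⁻⁴ m².
Stacked slabs ⇒ two capacitors in series, each with the full plate area.
C₁ = κ₁ε₀A/d₁ = 1.44 × 8.85×10⁻¹² × 2.17×10⁻⁴ / 1.21×10⁻³ = 2.28×10⁻¹² F.
C₂ = κ₂ε₀A/d₂ = 6.79 × 8.85×10⁻¹² × 2.17×10⁻⁴ / 2.34×10⁻³ = 5.57×10⁻¹² F.
C = (1/C₁ + 1/C₂)⁻¹ = 1.62×10⁻¹² F.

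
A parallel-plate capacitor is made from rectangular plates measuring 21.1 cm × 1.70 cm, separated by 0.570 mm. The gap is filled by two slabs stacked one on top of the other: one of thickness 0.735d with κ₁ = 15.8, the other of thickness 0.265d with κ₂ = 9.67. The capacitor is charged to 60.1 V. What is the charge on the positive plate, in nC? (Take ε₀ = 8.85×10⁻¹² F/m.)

A = 21.1 × 1.70 cm² = 3.59×10⁻³ m².
Stacked slabs ⇒ two capacitors in series, each with the full plate area.
C₁ = κ₁ε₀A/d₁ = 15.8 × 8.85×10⁻¹² × 3.59×10⁻³ / 4.19×10⁻⁴ = 1.20×10⁻⁹ F.
C₂ = κ₂ε₀A/d₂ = 9.67 × 8.85×10⁻¹² × 3.59×10⁻³ / 1.51×10⁻⁴ = 2.03×10⁻⁹ F.
C = (1/C₁ + 1/C₂)⁻¹ = 7.53×10⁻¹⁰ F.
Q = CV = 7.53×10⁻¹⁰ × 60.1 = 4.53×10⁻⁸ C.

Q ≈ 45.3 nC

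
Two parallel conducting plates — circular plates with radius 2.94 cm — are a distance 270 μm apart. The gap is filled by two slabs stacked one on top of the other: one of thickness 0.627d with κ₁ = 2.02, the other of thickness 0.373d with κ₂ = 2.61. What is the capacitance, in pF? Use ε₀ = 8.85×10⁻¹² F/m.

C ≈ 196 pF

A = π(2.94 cm)² = 2.72×10⁻³ m².
Stacked slabs ⇒ two capacitors in series, each with the full plate area.
C₁ = κ₁ε₀A/d₁ = 2.02 × 8.85×10⁻¹² × 2.72×10⁻³ / 1.69×10⁻⁴ = 2.87×10⁻¹⁰ F.
C₂ = κ₂ε₀A/d₂ = 2.61 × 8.85×10⁻¹² × 2.72×10⁻³ / 1.01×10⁻⁴ = 6.23×10⁻¹⁰ F.
C = (1/C₁ + 1/C₂)⁻¹ = 1.96×10⁻¹⁰ F.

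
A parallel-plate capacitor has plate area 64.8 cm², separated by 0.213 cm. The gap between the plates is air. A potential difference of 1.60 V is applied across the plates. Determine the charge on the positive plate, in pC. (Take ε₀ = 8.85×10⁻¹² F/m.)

A = 64.8 cm² = 6.48×10⁻³ m².
C = ε₀A/d = 8.85×10⁻¹² × 6.48×10⁻³ / 2.13×10⁻³ = 2.69×10⁻¹¹ F.
Q = CV = 2.69×10⁻¹¹ × 1.60 = 4.31×10⁻¹¹ C.

Q ≈ 43.1 pC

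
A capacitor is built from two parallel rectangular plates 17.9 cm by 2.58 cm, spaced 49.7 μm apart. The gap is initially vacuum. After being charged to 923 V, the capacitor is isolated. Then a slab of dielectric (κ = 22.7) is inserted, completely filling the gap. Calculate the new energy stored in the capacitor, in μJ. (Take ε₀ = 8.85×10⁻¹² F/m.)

15.4 μJ

A = 17.9 × 2.58 cm² = 4.62×10⁻³ m².
Initially C₁ = ε₀A/d = 8.85×10⁻¹² × 4.62×10⁻³ / 4.97×10⁻⁵ = 8.22×10⁻¹⁰ F.
U₁ = 3.50×10⁻⁴ J.
Isolated ⇒ Q is held fixed. C₂ = 22.7 C₁ and U = Q²/(2C), so U₂/U₁ = C₁/C₂ = 0.0441.
U₂ = 0.0441 × 3.50×10⁻⁴ = 1.54×10⁻⁵ J.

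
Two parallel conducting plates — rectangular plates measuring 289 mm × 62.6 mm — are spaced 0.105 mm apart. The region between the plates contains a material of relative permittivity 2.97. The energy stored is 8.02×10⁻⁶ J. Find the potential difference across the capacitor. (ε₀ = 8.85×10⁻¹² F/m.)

59.5 V

A = 289 × 62.6 mm² = 1.81×10⁻² m².
C = κε₀A/d = 2.97 × 8.85×10⁻¹² × 1.81×10⁻² / 1.05×10⁻⁴ = 4.53×10⁻⁹ F.
V = √(2U/C) = √(2 × 8.02×10⁻⁶ / 4.53×10⁻⁹) = 59.5 V.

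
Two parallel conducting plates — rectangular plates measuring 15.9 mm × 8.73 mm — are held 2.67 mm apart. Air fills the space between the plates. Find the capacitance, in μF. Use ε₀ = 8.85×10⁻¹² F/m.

A = 15.9 × 8.73 mm² = 1.39×10⁻⁴ m².
C = ε₀A/d = 8.85×10⁻¹² × 1.39×10⁻⁴ / 2.67×10⁻³ = 4.60×10⁻¹³ F.

4.60×10⁻⁷ μF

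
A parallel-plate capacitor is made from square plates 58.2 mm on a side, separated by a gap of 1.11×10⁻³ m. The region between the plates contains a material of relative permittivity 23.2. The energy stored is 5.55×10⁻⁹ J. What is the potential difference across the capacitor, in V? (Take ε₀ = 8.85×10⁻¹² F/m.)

A = (58.2 mm)² = 3.39×10⁻³ m².
C = κε₀A/d = 23.2 × 8.85×10⁻¹² × 3.39×10⁻³ / 1.11×10⁻³ = 6.27×10⁻¹⁰ F.
V = √(2U/C) = √(2 × 5.55×10⁻⁹ / 6.27×10⁻¹⁰) = 4.21 V.

V ≈ 4.21 V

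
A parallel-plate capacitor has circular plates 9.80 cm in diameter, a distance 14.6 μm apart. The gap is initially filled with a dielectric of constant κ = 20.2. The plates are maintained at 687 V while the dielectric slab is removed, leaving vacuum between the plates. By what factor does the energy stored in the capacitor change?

Battery connected ⇒ V is held fixed.
C₂ = 0.0495 C₁ and U = ½CV², so U₂/U₁ = C₂/C₁ = 0.0495.

U₂/U₁ ≈ 0.0495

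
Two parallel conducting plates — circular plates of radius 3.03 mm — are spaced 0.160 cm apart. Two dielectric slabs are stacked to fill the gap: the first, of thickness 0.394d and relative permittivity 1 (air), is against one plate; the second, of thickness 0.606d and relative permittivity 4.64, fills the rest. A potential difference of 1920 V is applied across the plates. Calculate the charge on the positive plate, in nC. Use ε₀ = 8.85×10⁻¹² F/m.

A = π(3.03 mm)² = 2.88×10⁻⁵ m².
Stacked slabs ⇒ two capacitors in series, each with the full plate area.
C₁ = κ₁ε₀A/d₁ = 1.00 × 8.85×10⁻¹² × 2.88×10⁻⁵ / 6.30×10⁻⁴ = 4.05×10⁻¹³ F.
C₂ = κ₂ε₀A/d₂ = 4.64 × 8.85×10⁻¹² × 2.88×10⁻⁵ / 9.70×10⁻⁴ = 1.22×10⁻¹² F.
C = (1/C₁ + 1/C₂)⁻¹ = 3.04×10⁻¹³ F.
Q = CV = 3.04×10⁻¹³ × 1920 = 5.84×10⁻¹⁰ C.

0.584 nC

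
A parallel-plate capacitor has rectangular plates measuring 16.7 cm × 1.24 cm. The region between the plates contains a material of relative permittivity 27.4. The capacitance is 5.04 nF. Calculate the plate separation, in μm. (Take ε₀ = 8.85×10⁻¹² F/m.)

A = 16.7 × 1.24 cm² = 2.07×10⁻³ m².
d = κε₀A/C = 27.4 × 8.85×10⁻¹² × 2.07×10⁻³ / 5.04×10⁻⁹ = 9.96×10⁻⁵ m.

99.6 μm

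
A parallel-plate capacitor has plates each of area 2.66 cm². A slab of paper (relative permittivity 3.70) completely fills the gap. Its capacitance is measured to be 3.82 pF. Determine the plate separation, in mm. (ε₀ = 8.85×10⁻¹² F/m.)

d ≈ 2.28 mm

A = 2.66 cm² = 2.66×10⁻⁴ m².
d = κε₀A/C = 3.70 × 8.85×10⁻¹² × 2.66×10⁻⁴ / 3.82×10⁻¹² = 2.28×10⁻³ m.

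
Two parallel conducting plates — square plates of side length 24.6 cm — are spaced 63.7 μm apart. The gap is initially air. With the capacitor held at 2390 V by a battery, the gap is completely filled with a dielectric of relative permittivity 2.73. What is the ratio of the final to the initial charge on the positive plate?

Q₂/Q₁ ≈ 2.73

Battery connected ⇒ V is held fixed.
C₂ = 2.73 C₁ and Q = CV, so Q₂/Q₁ = C₂/C₁ = 2.73.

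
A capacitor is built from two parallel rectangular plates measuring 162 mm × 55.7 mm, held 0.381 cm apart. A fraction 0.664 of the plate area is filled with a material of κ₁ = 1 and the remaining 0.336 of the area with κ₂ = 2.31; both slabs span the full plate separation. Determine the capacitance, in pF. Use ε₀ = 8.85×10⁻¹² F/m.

A = 162 × 55.7 mm² = 9.02×10⁻³ m².
Side-by-side slabs ⇒ two capacitors in parallel, each spanning the full gap.
C₁ = κ₁ε₀A₁/d = 1.00 × 8.85×10⁻¹² × 5.99×10⁻³ / 3.81×10⁻³ = 1.39×10⁻¹¹ F.
C₂ = κ₂ε₀A₂/d = 2.31 × 8.85×10⁻¹² × 3.03×10⁻³ / 3.81×10⁻³ = 1.63×10⁻¹¹ F.
C = C₁ + C₂ = 3.02×10⁻¹¹ F.

30.2 pF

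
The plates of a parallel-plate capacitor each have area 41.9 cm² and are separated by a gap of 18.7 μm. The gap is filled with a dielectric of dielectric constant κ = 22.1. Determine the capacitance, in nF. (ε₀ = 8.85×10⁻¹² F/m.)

C ≈ 43.8 nF

A = 41.9 cm² = 4.19×10⁻³ m².
C = κε₀A/d = 22.1 × 8.85×10⁻¹² × 4.19×10⁻³ / 1.87×10⁻⁵ = 4.38×10⁻⁸ F.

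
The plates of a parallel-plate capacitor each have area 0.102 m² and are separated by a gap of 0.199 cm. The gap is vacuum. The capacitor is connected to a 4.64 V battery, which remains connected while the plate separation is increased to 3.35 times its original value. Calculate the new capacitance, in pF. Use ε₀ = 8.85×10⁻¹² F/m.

Initially C₁ = ε₀A/d = 8.85×10⁻¹² × 0.102 / 1.99×10⁻³ = 4.54×10⁻¹⁰ F.
C = ε₀A/d scales as 1/d, so C₂/C₁ = d₁/d₂ = 1/3.35 = 0.299.
C₂ = 0.299 × 4.54×10⁻¹⁰ = 1.35×10⁻¹⁰ F.

135 pF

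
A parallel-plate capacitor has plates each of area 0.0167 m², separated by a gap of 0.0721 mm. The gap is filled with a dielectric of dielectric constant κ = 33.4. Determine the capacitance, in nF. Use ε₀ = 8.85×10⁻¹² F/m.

68.5 nF

C = κε₀A/d = 33.4 × 8.85×10⁻¹² × 1.67×10⁻² / 7.21×10⁻⁵ = 6.85×10⁻⁸ F.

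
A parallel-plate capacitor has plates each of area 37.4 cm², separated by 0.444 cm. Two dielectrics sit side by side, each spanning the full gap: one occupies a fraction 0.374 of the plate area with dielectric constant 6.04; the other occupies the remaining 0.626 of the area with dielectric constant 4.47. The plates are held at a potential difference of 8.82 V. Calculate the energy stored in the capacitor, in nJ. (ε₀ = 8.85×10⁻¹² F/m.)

1.47 nJ

A = 37.4 cm² = 3.74×10⁻³ m².
Side-by-side slabs ⇒ two capacitors in parallel, each spanning the full gap.
C₁ = κ₁ε₀A₁/d = 6.04 × 8.85×10⁻¹² × 1.40×10⁻³ / 4.44×10⁻³ = 1.68×10⁻¹¹ F.
C₂ = κ₂ε₀A₂/d = 4.47 × 8.85×10⁻¹² × 2.34×10⁻³ / 4.44×10⁻³ = 2.09×10⁻¹¹ F.
C = C₁ + C₂ = 3.77×10⁻¹¹ F.
U = ½CV² = ½ × 3.77×10⁻¹¹ × (8.82)² = 1.47×10⁻⁹ J.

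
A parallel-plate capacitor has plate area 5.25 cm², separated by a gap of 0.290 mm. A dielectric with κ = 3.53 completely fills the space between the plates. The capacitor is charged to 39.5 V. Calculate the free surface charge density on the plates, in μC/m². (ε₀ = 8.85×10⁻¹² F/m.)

A = 5.25 cm² = 5.25×10⁻⁴ m².
C = κε₀A/d = 3.53 × 8.85×10⁻¹² × 5.25×10⁻⁴ / 2.90×10⁻⁴ = 5.66×10⁻¹¹ F.
σ = Q/A = CV/A = 5.66×10⁻¹¹ × 39.5 / 5.25×10⁻⁴ = 4.26×10⁻⁶ C/m².

4.26 μC/m²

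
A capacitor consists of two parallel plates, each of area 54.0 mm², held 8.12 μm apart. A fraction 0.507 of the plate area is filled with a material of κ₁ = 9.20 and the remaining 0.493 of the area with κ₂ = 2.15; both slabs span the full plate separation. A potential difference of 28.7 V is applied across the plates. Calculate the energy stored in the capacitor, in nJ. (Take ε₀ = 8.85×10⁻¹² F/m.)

139 nJ

A = 54.0 mm² = 5.40×10⁻⁵ m².
Side-by-side slabs ⇒ two capacitors in parallel, each spanning the full gap.
C₁ = κ₁ε₀A₁/d = 9.20 × 8.85×10⁻¹² × 2.74×10⁻⁵ / 8.12×10⁻⁶ = 2.75×10⁻¹⁰ F.
C₂ = κ₂ε₀A₂/d = 2.15 × 8.85×10⁻¹² × 2.66×10⁻⁵ / 8.12×10⁻⁶ = 6.24×10⁻¹¹ F.
C = C₁ + C₂ = 3.37×10⁻¹⁰ F.
U = ½CV² = ½ × 3.37×10⁻¹⁰ × (28.7)² = 1.39×10⁻⁷ J.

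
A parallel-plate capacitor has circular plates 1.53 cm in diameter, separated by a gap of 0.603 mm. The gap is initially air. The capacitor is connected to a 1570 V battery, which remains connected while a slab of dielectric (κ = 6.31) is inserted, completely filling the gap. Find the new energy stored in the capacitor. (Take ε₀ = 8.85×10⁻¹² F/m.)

U ≈ 21.0 μJ

A = π(1.53/2 cm)² = 1.84×10⁻⁴ m².
Initially C₁ = ε₀A/d = 8.85×10⁻¹² × 1.84×10⁻⁴ / 6.03×10⁻⁴ = 2.70×10⁻¹² F.
U₁ = 3.33×10⁻⁶ J.
Battery connected ⇒ V is held fixed. C₂ = 6.31 C₁ and U = ½CV², so U₂/U₁ = C₂/C₁ = 6.31.
U₂ = 6.31 × 3.33×10⁻⁶ = 2.10×10⁻⁵ J.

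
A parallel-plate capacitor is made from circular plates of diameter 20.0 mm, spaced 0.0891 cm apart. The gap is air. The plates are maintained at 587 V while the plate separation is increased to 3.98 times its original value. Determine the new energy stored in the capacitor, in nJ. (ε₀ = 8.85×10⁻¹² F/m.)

A = π(20.0/2 mm)² = 3.14×10⁻⁴ m².
Initially C₁ = ε₀A/d = 8.85×10⁻¹² × 3.14×10⁻⁴ / 8.91×10⁻⁴ = 3.12×10⁻¹² F.
U₁ = 5.38×10⁻⁷ J.
Battery connected ⇒ V is held fixed. C₂ = 0.251 C₁ and U = ½CV², so U₂/U₁ = C₂/C₁ = 0.251.
U₂ = 0.251 × 5.38×10⁻⁷ = 1.35×10⁻⁷ J.

U ≈ 135 nJ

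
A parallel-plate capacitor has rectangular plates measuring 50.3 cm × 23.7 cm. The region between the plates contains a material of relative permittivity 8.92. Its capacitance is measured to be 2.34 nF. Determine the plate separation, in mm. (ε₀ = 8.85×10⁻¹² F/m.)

A = 50.3 × 23.7 cm² = 0.119 m².
d = κε₀A/C = 8.92 × 8.85×10⁻¹² × 0.119 / 2.34×10⁻⁹ = 4.02×10⁻³ m.

d ≈ 4.02 mm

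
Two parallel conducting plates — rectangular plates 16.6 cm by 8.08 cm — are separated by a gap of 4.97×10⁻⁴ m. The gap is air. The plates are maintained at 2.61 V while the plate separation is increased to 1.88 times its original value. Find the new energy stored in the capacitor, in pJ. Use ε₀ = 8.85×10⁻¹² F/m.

U ≈ 433 pJ

A = 16.6 × 8.08 cm² = 1.34×10⁻² m².
Initially C₁ = ε₀A/d = 8.85×10⁻¹² × 1.34×10⁻² / 4.97×10⁻⁴ = 2.39×10⁻¹⁰ F.
U₁ = 8.13×10⁻¹⁰ J.
Battery connected ⇒ V is held fixed. C₂ = 0.532 C₁ and U = ½CV², so U₂/U₁ = C₂/C₁ = 0.532.
U₂ = 0.532 × 8.13×10⁻¹⁰ = 4.33×10⁻¹⁰ J.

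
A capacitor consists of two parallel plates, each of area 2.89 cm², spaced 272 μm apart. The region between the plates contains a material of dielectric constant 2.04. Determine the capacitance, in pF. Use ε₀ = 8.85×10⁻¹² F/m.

19.2 pF

A = 2.89 cm² = 2.89×10⁻⁴ m².
C = κε₀A/d = 2.04 × 8.85×10⁻¹² × 2.89×10⁻⁴ / 2.72×10⁻⁴ = 1.92×10⁻¹¹ F.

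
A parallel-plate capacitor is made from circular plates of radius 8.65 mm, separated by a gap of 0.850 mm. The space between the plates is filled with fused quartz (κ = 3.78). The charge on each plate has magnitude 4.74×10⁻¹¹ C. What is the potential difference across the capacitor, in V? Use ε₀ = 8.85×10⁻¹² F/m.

A = π(8.65 mm)² = 2.35×10⁻⁴ m².
C = κε₀A/d = 3.78 × 8.85×10⁻¹² × 2.35×10⁻⁴ / 8.50×10⁻⁴ = 9.25×10⁻¹² F.
V = Q/C = 4.74×10⁻¹¹ / 9.25×10⁻¹² = 5.12 V.

V ≈ 5.12 V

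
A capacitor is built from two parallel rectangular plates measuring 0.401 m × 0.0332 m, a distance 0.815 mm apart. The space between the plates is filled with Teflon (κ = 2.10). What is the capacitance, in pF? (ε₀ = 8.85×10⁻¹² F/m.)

A = 0.401 × 0.0332 m² = 1.33×10⁻² m².
C = κε₀A/d = 2.10 × 8.85×10⁻¹² × 1.33×10⁻² / 8.15×10⁻⁴ = 3.04×10⁻¹⁰ F.

304 pF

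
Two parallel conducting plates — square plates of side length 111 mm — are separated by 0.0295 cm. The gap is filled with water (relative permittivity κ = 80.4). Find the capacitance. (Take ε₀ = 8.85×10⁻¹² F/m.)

A = (111 mm)² = 1.23×10⁻² m².
C = κε₀A/d = 80.4 × 8.85×10⁻¹² × 1.23×10⁻² / 2.95×10⁻⁴ = 2.97×10⁻⁸ F.

29.7 nF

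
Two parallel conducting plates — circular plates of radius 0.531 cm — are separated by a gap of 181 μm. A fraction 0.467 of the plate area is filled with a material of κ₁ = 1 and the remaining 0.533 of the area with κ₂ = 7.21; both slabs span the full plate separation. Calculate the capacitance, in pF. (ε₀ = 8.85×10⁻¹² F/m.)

A = π(0.531 cm)² = 8.86×10⁻⁵ m².
Side-by-side slabs ⇒ two capacitors in parallel, each spanning the full gap.
C₁ = κ₁ε₀A₁/d = 1.00 × 8.85×10⁻¹² × 4.14×10⁻⁵ / 1.81×10⁻⁴ = 2.02×10⁻¹² F.
C₂ = κ₂ε₀A₂/d = 7.21 × 8.85×10⁻¹² × 4.72×10⁻⁵ / 1.81×10⁻⁴ = 1.66×10⁻¹¹ F.
C = C₁ + C₂ = 1.87×10⁻¹¹ F.

C ≈ 18.7 pF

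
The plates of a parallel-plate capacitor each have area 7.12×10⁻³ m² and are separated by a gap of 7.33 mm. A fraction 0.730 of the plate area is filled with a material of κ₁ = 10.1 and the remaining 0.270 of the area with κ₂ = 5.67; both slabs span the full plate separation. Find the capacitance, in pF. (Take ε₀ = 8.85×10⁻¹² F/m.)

Side-by-side slabs ⇒ two capacitors in parallel, each spanning the full gap.
C₁ = κ₁ε₀A₁/d = 10.1 × 8.85×10⁻¹² × 5.20×10⁻³ / 7.33×10⁻³ = 6.34×10⁻¹¹ F.
C₂ = κ₂ε₀A₂/d = 5.67 × 8.85×10⁻¹² × 1.92×10⁻³ / 7.33×10⁻³ = 1.32×10⁻¹¹ F.
C = C₁ + C₂ = 7.65×10⁻¹¹ F.

C ≈ 76.5 pF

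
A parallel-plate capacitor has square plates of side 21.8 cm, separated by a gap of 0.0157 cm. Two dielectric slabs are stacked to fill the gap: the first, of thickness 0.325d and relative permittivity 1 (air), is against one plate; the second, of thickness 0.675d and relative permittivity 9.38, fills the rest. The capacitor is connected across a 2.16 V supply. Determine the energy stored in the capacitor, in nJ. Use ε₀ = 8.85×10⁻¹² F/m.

15.7 nJ

A = (21.8 cm)² = 4.75×10⁻² m².
Stacked slabs ⇒ two capacitors in series, each with the full plate area.
C₁ = κ₁ε₀A/d₁ = 1.00 × 8.85×10⁻¹² × 4.75×10⁻² / 5.10×10⁻⁵ = 8.24×10⁻⁹ F.
C₂ = κ₂ε₀A/d₂ = 9.38 × 8.85×10⁻¹² × 4.75×10⁻² / 1.06×10⁻⁴ = 3.72×10⁻⁸ F.
C = (1/C₁ + 1/C₂)⁻¹ = 6.75×10⁻⁹ F.
U = ½CV² = ½ × 6.75×10⁻⁹ × (2.16)² = 1.57×10⁻⁸ J.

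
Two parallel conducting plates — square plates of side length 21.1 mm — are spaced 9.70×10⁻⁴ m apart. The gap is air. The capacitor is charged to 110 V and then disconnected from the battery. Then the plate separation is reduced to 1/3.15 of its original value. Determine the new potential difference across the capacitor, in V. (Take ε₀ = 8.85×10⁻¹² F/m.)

A = (21.1 mm)² = 4.45×10⁻⁴ m².
Initially C₁ = ε₀A/d = 8.85×10⁻¹² × 4.45×10⁻⁴ / 9.70×10⁻⁴ = 4.06×10⁻¹² F.
V₁ = 1.10×10² V.
Isolated ⇒ Q is held fixed. C₂ = 3.15 C₁ and V = Q/C, so V₂/V₁ = C₁/C₂ = 0.317.
V₂ = 0.317 × 1.10×10² = 34.9 V.

V ≈ 34.9 V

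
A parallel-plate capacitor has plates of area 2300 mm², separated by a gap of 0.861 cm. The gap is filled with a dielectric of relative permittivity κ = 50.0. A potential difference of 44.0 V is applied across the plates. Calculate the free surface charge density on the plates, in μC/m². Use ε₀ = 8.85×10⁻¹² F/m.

σ ≈ 2.26 μC/m²

A = 2300 mm² = 2.30×10⁻³ m².
C = κε₀A/d = 50.0 × 8.85×10⁻¹² × 2.30×10⁻³ / 8.61×10⁻³ = 1.18×10⁻¹⁰ F.
σ = Q/A = CV/A = 1.18×10⁻¹⁰ × 44.0 / 2.30×10⁻³ = 2.26×10⁻⁶ C/m².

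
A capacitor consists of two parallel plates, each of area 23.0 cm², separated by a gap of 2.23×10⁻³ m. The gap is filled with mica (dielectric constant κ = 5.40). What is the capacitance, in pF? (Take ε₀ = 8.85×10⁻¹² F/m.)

A = 23.0 cm² = 2.30×10⁻³ m².
C = κε₀A/d = 5.40 × 8.85×10⁻¹² × 2.30×10⁻³ / 2.23×10⁻³ = 4.93×10⁻¹¹ F.

C ≈ 49.3 pF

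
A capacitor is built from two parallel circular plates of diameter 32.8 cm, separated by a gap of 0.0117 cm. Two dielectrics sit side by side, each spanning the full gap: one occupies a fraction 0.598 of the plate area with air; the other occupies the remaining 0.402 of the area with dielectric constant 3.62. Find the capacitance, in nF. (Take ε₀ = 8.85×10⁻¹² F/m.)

C ≈ 13.1 nF

A = π(32.8/2 cm)² = 8.45×10⁻² m².
Side-by-side slabs ⇒ two capacitors in parallel, each spanning the full gap.
C₁ = κ₁ε₀A₁/d = 1.00 × 8.85×10⁻¹² × 5.05×10⁻² / 1.17×10⁻⁴ = 3.82×10⁻⁹ F.
C₂ = κ₂ε₀A₂/d = 3.62 × 8.85×10⁻¹² × 3.40×10⁻² / 1.17×10⁻⁴ = 9.30×10⁻⁹ F.
C = C₁ + C₂ = 1.31×10⁻⁸ F.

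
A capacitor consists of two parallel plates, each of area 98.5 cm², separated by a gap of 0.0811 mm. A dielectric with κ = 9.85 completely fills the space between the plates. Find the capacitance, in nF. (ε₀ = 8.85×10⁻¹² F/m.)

C ≈ 10.6 nF

A = 98.5 cm² = 9.85×10⁻³ m².
C = κε₀A/d = 9.85 × 8.85×10⁻¹² × 9.85×10⁻³ / 8.11×10⁻⁵ = 1.06×10⁻⁸ F.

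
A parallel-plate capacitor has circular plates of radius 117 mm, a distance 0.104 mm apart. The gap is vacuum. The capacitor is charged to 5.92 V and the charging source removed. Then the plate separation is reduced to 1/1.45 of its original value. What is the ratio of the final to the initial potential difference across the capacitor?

Isolated ⇒ Q is held fixed.
C₂ = 1.45 C₁ and V = Q/C, so V₂/V₁ = C₁/C₂ = 0.690.

0.690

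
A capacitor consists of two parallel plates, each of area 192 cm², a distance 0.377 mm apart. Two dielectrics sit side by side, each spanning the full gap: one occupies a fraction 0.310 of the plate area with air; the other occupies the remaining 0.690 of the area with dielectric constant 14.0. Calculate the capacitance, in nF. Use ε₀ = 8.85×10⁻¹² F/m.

4.49 nF

A = 192 cm² = 1.92×10⁻² m².
Side-by-side slabs ⇒ two capacitors in parallel, each spanning the full gap.
C₁ = κ₁ε₀A₁/d = 1.00 × 8.85×10⁻¹² × 5.95×10⁻³ / 3.77×10⁻⁴ = 1.40×10⁻¹⁰ F.
C₂ = κ₂ε₀A₂/d = 14.0 × 8.85×10⁻¹² × 1.32×10⁻² / 3.77×10⁻⁴ = 4.35×10⁻⁹ F.
C = C₁ + C₂ = 4.49×10⁻⁹ F.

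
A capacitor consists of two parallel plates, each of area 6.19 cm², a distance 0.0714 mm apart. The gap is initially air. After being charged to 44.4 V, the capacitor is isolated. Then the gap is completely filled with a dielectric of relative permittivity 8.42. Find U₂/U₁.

0.119

Isolated ⇒ Q is held fixed.
C₂ = 8.42 C₁ and U = Q²/(2C), so U₂/U₁ = C₁/C₂ = 0.119.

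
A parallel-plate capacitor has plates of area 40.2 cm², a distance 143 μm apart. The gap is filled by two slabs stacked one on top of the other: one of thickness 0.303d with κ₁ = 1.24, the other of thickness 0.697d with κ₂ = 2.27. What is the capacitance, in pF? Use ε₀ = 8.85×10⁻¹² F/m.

A = 40.2 cm² = 4.02×10⁻³ m².
Stacked slabs ⇒ two capacitors in series, each with the full plate area.
C₁ = κ₁ε₀A/d₁ = 1.24 × 8.85×10⁻¹² × 4.02×10⁻³ / 4.33×10⁻⁵ = 1.02×10⁻⁹ F.
C₂ = κ₂ε₀A/d₂ = 2.27 × 8.85×10⁻¹² × 4.02×10⁻³ / 9.97×10⁻⁵ = 8.10×10⁻¹⁰ F.
C = (1/C₁ + 1/C₂)⁻¹ = 4.51×10⁻¹⁰ F.

C ≈ 451 pF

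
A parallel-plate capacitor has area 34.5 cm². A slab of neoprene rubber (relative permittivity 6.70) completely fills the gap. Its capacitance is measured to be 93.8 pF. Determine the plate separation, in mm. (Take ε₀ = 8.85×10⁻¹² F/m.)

2.18 mm

A = 34.5 cm² = 3.45×10⁻³ m².
d = κε₀A/C = 6.70 × 8.85×10⁻¹² × 3.45×10⁻³ / 9.38×10⁻¹¹ = 2.18×10⁻³ m.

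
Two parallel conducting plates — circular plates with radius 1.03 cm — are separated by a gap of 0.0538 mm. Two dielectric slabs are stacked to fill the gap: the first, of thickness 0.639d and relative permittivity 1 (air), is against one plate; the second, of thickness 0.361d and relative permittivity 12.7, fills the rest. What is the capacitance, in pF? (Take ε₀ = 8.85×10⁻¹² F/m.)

A = π(1.03 cm)² = 3.33×10⁻⁴ m².
Stacked slabs ⇒ two capacitors in series, each with the full plate area.
C₁ = κ₁ε₀A/d₁ = 1.00 × 8.85×10⁻¹² × 3.33×10⁻⁴ / 3.44×10⁻⁵ = 8.58×10⁻¹¹ F.
C₂ = κ₂ε₀A/d₂ = 12.7 × 8.85×10⁻¹² × 3.33×10⁻⁴ / 1.94×10⁻⁵ = 1.93×10⁻⁹ F.
C = (1/C₁ + 1/C₂)⁻¹ = 8.21×10⁻¹¹ F.

82.1 pF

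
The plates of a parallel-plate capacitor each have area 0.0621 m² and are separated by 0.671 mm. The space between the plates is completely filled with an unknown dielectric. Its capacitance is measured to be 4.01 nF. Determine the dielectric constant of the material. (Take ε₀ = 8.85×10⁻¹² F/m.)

κ = Cd/(ε₀A) = 4.01×10⁻⁹ × 6.71×10⁻⁴ / (8.85×10⁻¹² × 6.21×10⁻²) = 4.90.

4.90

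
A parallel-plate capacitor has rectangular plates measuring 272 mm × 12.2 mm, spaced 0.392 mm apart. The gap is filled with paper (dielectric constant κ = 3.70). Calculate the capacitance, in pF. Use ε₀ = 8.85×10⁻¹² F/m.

277 pF

A = 272 × 12.2 mm² = 3.32×10⁻³ m².
C = κε₀A/d = 3.70 × 8.85×10⁻¹² × 3.32×10⁻³ / 3.92×10⁻⁴ = 2.77×10⁻¹⁰ F.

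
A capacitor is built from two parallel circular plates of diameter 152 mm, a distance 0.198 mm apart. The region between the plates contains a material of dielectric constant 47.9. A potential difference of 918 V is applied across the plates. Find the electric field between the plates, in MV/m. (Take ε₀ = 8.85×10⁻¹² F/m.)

E = V/d = 918 / 1.98×10⁻⁴ = 4.64×10⁶ V/m.

4.64 MV/m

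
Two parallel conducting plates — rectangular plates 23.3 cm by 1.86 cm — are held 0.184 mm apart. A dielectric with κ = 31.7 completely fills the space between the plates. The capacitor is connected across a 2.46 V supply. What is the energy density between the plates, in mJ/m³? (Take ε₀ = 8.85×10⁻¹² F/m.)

25.1 mJ/m³

E = V/d = 2.46 / 1.84×10⁻⁴ = 1.34×10⁴ V/m.
u = ½κε₀E² = ½ × 31.7 × 8.85×10⁻¹² × (1.34×10⁴)² = 2.51×10⁻² J/m³.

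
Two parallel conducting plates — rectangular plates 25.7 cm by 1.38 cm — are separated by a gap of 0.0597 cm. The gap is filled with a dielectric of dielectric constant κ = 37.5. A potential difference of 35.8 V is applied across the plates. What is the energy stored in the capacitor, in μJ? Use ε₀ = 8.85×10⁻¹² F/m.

A = 25.7 × 1.38 cm² = 3.55×10⁻³ m².
C = κε₀A/d = 37.5 × 8.85×10⁻¹² × 3.55×10⁻³ / 5.97×10⁻⁴ = 1.97×10⁻⁹ F.
U = ½CV² = ½ × 1.97×10⁻⁹ × (35.8)² = 1.26×10⁻⁶ J.

U ≈ 1.26 μJ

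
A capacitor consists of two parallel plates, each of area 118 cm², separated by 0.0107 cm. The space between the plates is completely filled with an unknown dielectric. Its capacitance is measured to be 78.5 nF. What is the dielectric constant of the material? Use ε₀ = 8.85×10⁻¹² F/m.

80.4

A = 118 cm² = 1.18×10⁻² m².
κ = Cd/(ε₀A) = 7.85×10⁻⁸ × 1.07×10⁻⁴ / (8.85×10⁻¹² × 1.18×10⁻²) = 80.4.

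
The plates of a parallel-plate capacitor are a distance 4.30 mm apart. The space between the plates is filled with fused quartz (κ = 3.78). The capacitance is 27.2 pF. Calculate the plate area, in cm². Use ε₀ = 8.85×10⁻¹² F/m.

A = Cd/(κε₀) = 2.72×10⁻¹¹ × 4.30×10⁻³ / (3.78 × 8.85×10⁻¹²) = 3.50×10⁻³ m².

35.0 cm²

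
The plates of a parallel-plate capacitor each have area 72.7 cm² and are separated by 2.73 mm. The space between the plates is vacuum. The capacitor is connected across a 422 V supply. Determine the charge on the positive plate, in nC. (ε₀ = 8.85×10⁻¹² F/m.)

Q ≈ 9.95 nC

A = 72.7 cm² = 7.27×10⁻³ m².
C = ε₀A/d = 8.85×10⁻¹² × 7.27×10⁻³ / 2.73×10⁻³ = 2.36×10⁻¹¹ F.
Q = CV = 2.36×10⁻¹¹ × 422 = 9.95×10⁻⁹ C.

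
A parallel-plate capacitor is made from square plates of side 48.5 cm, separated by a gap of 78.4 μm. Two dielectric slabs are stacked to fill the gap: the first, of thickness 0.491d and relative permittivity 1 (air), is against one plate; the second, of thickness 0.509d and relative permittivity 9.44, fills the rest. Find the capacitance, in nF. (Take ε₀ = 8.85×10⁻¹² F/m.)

A = (48.5 cm)² = 0.235 m².
Stacked slabs ⇒ two capacitors in series, each with the full plate area.
C₁ = κ₁ε₀A/d₁ = 1.00 × 8.85×10⁻¹² × 0.235 / 3.85×10⁻⁵ = 5.41×10⁻⁸ F.
C₂ = κ₂ε₀A/d₂ = 9.44 × 8.85×10⁻¹² × 0.235 / 3.99×10⁻⁵ = 4.92×10⁻⁷ F.
C = (1/C₁ + 1/C₂)⁻¹ = 4.87×10⁻⁸ F.

C ≈ 48.7 nF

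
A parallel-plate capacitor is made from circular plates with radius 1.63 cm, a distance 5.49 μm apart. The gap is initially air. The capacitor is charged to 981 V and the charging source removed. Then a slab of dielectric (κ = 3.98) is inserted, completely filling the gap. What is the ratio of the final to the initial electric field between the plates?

E₂/E₁ ≈ 0.251

Isolated ⇒ Q is held fixed.
V₂ = Q/C₂ = V₁/3.98; E = V/d, so E₂/E₁ = (V₂/V₁)(d₁/d₂) = 0.251.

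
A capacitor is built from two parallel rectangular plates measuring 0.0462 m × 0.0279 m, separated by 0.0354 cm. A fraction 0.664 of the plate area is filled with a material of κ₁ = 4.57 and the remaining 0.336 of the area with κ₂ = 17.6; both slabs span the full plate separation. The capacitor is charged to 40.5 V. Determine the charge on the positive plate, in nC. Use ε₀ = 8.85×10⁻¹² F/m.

A = 0.0462 × 0.0279 m² = 1.29×10⁻³ m².
Side-by-side slabs ⇒ two capacitors in parallel, each spanning the full gap.
C₁ = κ₁ε₀A₁/d = 4.57 × 8.85×10⁻¹² × 8.56×10⁻⁴ / 3.54×10⁻⁴ = 9.78×10⁻¹¹ F.
C₂ = κ₂ε₀A₂/d = 17.6 × 8.85×10⁻¹² × 4.33×10⁻⁴ / 3.54×10⁻⁴ = 1.91×10⁻¹⁰ F.
C = C₁ + C₂ = 2.88×10⁻¹⁰ F.
Q = CV = 2.88×10⁻¹⁰ × 40.5 = 1.17×10⁻⁸ C.

Q ≈ 11.7 nC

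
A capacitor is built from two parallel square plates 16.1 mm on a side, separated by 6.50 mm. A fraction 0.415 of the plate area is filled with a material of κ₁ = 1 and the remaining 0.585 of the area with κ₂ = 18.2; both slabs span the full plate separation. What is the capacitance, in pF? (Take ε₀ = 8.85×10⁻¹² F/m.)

C ≈ 3.90 pF

A = (16.1 mm)² = 2.59×10⁻⁴ m².
Side-by-side slabs ⇒ two capacitors in parallel, each spanning the full gap.
C₁ = κ₁ε₀A₁/d = 1.00 × 8.85×10⁻¹² × 1.08×10⁻⁴ / 6.50×10⁻³ = 1.46×10⁻¹³ F.
C₂ = κ₂ε₀A₂/d = 18.2 × 8.85×10⁻¹² × 1.52×10⁻⁴ / 6.50×10⁻³ = 3.76×10⁻¹² F.
C = C₁ + C₂ = 3.90×10⁻¹² F.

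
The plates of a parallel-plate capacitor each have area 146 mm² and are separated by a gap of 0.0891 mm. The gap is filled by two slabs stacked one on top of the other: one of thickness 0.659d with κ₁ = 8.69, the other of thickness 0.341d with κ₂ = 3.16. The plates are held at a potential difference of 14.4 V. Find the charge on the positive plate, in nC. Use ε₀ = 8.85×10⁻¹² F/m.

1.14 nC

A = 146 mm² = 1.46×10⁻⁴ m².
Stacked slabs ⇒ two capacitors in series, each with the full plate area.
C₁ = κ₁ε₀A/d₁ = 8.69 × 8.85×10⁻¹² × 1.46×10⁻⁴ / 5.87×10⁻⁵ = 1.91×10⁻¹⁰ F.
C₂ = κ₂ε₀A/d₂ = 3.16 × 8.85×10⁻¹² × 1.46×10⁻⁴ / 3.04×10⁻⁵ = 1.34×10⁻¹⁰ F.
C = (1/C₁ + 1/C₂)⁻¹ = 7.89×10⁻¹¹ F.
Q = CV = 7.89×10⁻¹¹ × 14.4 = 1.14×10⁻⁹ C.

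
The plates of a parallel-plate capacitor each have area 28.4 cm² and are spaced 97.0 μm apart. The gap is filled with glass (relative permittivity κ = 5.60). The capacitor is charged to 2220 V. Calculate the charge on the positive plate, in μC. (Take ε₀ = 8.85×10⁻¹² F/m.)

Q ≈ 3.22 μC

A = 28.4 cm² = 2.84×10⁻³ m².
C = κε₀A/d = 5.60 × 8.85×10⁻¹² × 2.84×10⁻³ / 9.70×10⁻⁵ = 1.45×10⁻⁹ F.
Q = CV = 1.45×10⁻⁹ × 2220 = 3.22×10⁻⁶ C.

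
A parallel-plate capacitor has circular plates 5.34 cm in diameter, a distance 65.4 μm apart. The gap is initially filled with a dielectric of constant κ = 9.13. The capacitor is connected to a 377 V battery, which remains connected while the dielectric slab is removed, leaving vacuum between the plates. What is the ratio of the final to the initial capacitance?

C = κε₀A/d scales with κ, so C₂/C₁ = 1/κ = 1/9.13 = 0.110.

C₂/C₁ ≈ 0.110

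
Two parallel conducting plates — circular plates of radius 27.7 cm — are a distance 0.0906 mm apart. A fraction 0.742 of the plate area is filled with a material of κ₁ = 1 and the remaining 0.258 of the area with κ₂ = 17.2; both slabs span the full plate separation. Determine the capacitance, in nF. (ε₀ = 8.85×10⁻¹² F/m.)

122 nF

A = π(27.7 cm)² = 0.241 m².
Side-by-side slabs ⇒ two capacitors in parallel, each spanning the full gap.
C₁ = κ₁ε₀A₁/d = 1.00 × 8.85×10⁻¹² × 0.179 / 9.06×10⁻⁵ = 1.75×10⁻⁸ F.
C₂ = κ₂ε₀A₂/d = 17.2 × 8.85×10⁻¹² × 6.22×10⁻² / 9.06×10⁻⁵ = 1.04×10⁻⁷ F.
C = C₁ + C₂ = 1.22×10⁻⁷ F.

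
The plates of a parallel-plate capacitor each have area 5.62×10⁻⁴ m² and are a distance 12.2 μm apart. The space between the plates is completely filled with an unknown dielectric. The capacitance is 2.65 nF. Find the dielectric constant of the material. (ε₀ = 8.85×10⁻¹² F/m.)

κ ≈ 6.50

κ = Cd/(ε₀A) = 2.65×10⁻⁹ × 1.22×10⁻⁵ / (8.85×10⁻¹² × 5.62×10⁻⁴) = 6.50.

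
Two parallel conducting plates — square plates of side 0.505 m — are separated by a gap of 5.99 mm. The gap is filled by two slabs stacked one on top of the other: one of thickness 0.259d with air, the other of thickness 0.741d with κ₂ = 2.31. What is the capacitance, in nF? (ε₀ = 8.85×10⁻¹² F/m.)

C ≈ 0.650 nF

A = (0.505 m)² = 0.255 m².
Stacked slabs ⇒ two capacitors in series, each with the full plate area.
C₁ = κ₁ε₀A/d₁ = 1.00 × 8.85×10⁻¹² × 0.255 / 1.55×10⁻³ = 1.45×10⁻⁹ F.
C₂ = κ₂ε₀A/d₂ = 2.31 × 8.85×10⁻¹² × 0.255 / 4.44×10⁻³ = 1.17×10⁻⁹ F.
C = (1/C₁ + 1/C₂)⁻¹ = 6.50×10⁻¹⁰ F.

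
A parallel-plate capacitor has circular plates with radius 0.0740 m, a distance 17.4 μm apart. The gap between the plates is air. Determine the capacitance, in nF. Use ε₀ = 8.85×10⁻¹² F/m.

8.75 nF

A = π(0.0740 m)² = 1.72×10⁻² m².
C = ε₀A/d = 8.85×10⁻¹² × 1.72×10⁻² / 1.74×10⁻⁵ = 8.75×10⁻⁹ F.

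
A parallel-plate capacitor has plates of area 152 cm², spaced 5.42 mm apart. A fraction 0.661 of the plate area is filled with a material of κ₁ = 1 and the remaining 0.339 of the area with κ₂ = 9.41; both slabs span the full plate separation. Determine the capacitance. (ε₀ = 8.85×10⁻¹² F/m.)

A = 152 cm² = 1.52×10⁻² m².
Side-by-side slabs ⇒ two capacitors in parallel, each spanning the full gap.
C₁ = κ₁ε₀A₁/d = 1.00 × 8.85×10⁻¹² × 1.00×10⁻² / 5.42×10⁻³ = 1.64×10⁻¹¹ F.
C₂ = κ₂ε₀A₂/d = 9.41 × 8.85×10⁻¹² × 5.15×10⁻³ / 5.42×10⁻³ = 7.92×10⁻¹¹ F.
C = C₁ + C₂ = 9.56×10⁻¹¹ F.

C ≈ 95.6 pF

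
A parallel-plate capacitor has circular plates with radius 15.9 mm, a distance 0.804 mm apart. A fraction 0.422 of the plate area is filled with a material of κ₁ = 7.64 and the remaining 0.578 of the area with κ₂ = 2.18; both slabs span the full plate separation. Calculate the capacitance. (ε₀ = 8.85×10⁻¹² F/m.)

C ≈ 39.2 pF

A = π(15.9 mm)² = 7.94×10⁻⁴ m².
Side-by-side slabs ⇒ two capacitors in parallel, each spanning the full gap.
C₁ = κ₁ε₀A₁/d = 7.64 × 8.85×10⁻¹² × 3.35×10⁻⁴ / 8.04×10⁻⁴ = 2.82×10⁻¹¹ F.
C₂ = κ₂ε₀A₂/d = 2.18 × 8.85×10⁻¹² × 4.59×10⁻⁴ / 8.04×10⁻⁴ = 1.10×10⁻¹¹ F.
C = C₁ + C₂ = 3.92×10⁻¹¹ F.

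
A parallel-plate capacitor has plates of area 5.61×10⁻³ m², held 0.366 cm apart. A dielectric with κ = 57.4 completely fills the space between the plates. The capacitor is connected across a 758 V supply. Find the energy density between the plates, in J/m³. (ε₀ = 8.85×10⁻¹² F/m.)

10.9 J/m³

E = V/d = 758 / 3.66×10⁻³ = 2.07×10⁵ V/m.
u = ½κε₀E² = ½ × 57.4 × 8.85×10⁻¹² × (2.07×10⁵)² = 10.9 J/m³.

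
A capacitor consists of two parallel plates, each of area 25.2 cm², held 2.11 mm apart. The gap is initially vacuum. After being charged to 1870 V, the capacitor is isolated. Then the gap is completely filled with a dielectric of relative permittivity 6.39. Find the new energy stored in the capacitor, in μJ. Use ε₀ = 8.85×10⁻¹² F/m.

U ≈ 2.89 μJ

A = 25.2 cm² = 2.52×10⁻³ m².
Initially C₁ = ε₀A/d = 8.85×10⁻¹² × 2.52×10⁻³ / 2.11×10⁻³ = 1.06×10⁻¹¹ F.
U₁ = 1.85×10⁻⁵ J.
Isolated ⇒ Q is held fixed. C₂ = 6.39 C₁ and U = Q²/(2C), so U₂/U₁ = C₁/C₂ = 0.156.
U₂ = 0.156 × 1.85×10⁻⁵ = 2.89×10⁻⁶ J.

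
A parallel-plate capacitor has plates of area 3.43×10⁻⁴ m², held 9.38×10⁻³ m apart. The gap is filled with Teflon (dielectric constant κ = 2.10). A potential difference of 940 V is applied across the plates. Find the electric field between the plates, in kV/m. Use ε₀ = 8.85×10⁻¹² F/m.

E = V/d = 940 / 9.38×10⁻³ = 1.00×10⁵ V/m.

E ≈ 100 kV/m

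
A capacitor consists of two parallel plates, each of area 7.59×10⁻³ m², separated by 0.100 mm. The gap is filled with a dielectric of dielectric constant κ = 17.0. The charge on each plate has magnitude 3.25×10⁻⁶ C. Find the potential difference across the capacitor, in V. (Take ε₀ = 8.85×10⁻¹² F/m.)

V ≈ 285 V

C = κε₀A/d = 17.0 × 8.85×10⁻¹² × 7.59×10⁻³ / 1.00×10⁻⁴ = 1.14×10⁻⁸ F.
V = Q/C = 3.25×10⁻⁶ / 1.14×10⁻⁸ = 2.85×10² V.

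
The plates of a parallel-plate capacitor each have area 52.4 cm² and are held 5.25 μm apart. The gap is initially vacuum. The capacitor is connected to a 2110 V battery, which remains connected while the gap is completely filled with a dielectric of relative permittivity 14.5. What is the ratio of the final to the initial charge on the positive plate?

14.5

Battery connected ⇒ V is held fixed.
C₂ = 14.5 C₁ and Q = CV, so Q₂/Q₁ = C₂/C₁ = 14.5.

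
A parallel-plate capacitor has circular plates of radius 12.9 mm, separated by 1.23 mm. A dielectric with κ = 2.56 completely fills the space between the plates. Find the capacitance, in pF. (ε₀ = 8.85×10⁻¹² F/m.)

9.63 pF

A = π(12.9 mm)² = 5.23×10⁻⁴ m².
C = κε₀A/d = 2.56 × 8.85×10⁻¹² × 5.23×10⁻⁴ / 1.23×10⁻³ = 9.63×10⁻¹² F.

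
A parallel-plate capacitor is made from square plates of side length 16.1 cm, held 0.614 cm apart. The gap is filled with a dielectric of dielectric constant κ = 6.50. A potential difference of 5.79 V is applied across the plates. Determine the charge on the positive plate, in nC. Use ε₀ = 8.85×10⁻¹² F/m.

A = (16.1 cm)² = 2.59×10⁻² m².
C = κε₀A/d = 6.50 × 8.85×10⁻¹² × 2.59×10⁻² / 6.14×10⁻³ = 2.43×10⁻¹⁰ F.
Q = CV = 2.43×10⁻¹⁰ × 5.79 = 1.41×10⁻⁹ C.

Q ≈ 1.41 nC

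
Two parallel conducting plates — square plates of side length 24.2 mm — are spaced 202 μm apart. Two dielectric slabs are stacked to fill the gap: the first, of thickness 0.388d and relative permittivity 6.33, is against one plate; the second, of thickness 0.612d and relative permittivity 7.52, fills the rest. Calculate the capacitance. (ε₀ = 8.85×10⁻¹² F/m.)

A = (24.2 mm)² = 5.86×10⁻⁴ m².
Stacked slabs ⇒ two capacitors in series, each with the full plate area.
C₁ = κ₁ε₀A/d₁ = 6.33 × 8.85×10⁻¹² × 5.86×10⁻⁴ / 7.84×10⁻⁵ = 4.19×10⁻¹⁰ F.
C₂ = κ₂ε₀A/d₂ = 7.52 × 8.85×10⁻¹² × 5.86×10⁻⁴ / 1.24×10⁻⁴ = 3.15×10⁻¹⁰ F.
C = (1/C₁ + 1/C₂)⁻¹ = 1.80×10⁻¹⁰ F.

180 pF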